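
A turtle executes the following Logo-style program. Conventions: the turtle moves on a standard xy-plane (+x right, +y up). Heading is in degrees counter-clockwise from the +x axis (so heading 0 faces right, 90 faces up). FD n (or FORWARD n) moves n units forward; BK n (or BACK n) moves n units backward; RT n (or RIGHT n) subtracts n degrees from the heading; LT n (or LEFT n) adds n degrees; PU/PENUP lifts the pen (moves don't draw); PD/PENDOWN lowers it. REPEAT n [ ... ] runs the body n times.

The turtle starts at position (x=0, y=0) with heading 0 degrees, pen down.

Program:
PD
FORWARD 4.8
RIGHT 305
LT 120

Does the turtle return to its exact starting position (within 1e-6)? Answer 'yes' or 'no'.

Executing turtle program step by step:
Start: pos=(0,0), heading=0, pen down
PD: pen down
FD 4.8: (0,0) -> (4.8,0) [heading=0, draw]
RT 305: heading 0 -> 55
LT 120: heading 55 -> 175
Final: pos=(4.8,0), heading=175, 1 segment(s) drawn

Start position: (0, 0)
Final position: (4.8, 0)
Distance = 4.8; >= 1e-6 -> NOT closed

Answer: no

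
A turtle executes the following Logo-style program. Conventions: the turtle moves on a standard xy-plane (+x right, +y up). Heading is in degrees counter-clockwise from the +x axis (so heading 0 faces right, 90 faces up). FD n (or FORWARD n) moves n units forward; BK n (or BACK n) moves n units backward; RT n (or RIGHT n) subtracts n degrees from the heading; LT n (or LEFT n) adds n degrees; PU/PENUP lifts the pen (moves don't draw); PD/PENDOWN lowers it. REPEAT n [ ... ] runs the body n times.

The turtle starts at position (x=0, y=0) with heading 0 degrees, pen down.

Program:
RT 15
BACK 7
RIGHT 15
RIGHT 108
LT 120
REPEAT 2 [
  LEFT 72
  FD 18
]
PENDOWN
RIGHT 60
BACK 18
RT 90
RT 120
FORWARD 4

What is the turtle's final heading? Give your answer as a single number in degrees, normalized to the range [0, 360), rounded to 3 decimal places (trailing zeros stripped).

Answer: 216

Derivation:
Executing turtle program step by step:
Start: pos=(0,0), heading=0, pen down
RT 15: heading 0 -> 345
BK 7: (0,0) -> (-6.761,1.812) [heading=345, draw]
RT 15: heading 345 -> 330
RT 108: heading 330 -> 222
LT 120: heading 222 -> 342
REPEAT 2 [
  -- iteration 1/2 --
  LT 72: heading 342 -> 54
  FD 18: (-6.761,1.812) -> (3.819,16.374) [heading=54, draw]
  -- iteration 2/2 --
  LT 72: heading 54 -> 126
  FD 18: (3.819,16.374) -> (-6.761,30.936) [heading=126, draw]
]
PD: pen down
RT 60: heading 126 -> 66
BK 18: (-6.761,30.936) -> (-14.083,14.493) [heading=66, draw]
RT 90: heading 66 -> 336
RT 120: heading 336 -> 216
FD 4: (-14.083,14.493) -> (-17.319,12.141) [heading=216, draw]
Final: pos=(-17.319,12.141), heading=216, 5 segment(s) drawn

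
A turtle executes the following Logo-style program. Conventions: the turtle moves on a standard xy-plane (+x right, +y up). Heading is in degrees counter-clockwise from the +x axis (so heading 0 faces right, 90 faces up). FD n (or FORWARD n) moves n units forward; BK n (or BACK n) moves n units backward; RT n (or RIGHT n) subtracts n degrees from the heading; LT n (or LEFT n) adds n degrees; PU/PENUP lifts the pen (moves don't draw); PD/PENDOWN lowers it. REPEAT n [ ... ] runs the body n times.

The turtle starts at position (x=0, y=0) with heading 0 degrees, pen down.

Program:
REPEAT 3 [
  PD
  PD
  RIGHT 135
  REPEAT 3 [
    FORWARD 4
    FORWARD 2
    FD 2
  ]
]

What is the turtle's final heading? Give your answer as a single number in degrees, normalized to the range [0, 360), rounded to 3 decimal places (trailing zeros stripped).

Answer: 315

Derivation:
Executing turtle program step by step:
Start: pos=(0,0), heading=0, pen down
REPEAT 3 [
  -- iteration 1/3 --
  PD: pen down
  PD: pen down
  RT 135: heading 0 -> 225
  REPEAT 3 [
    -- iteration 1/3 --
    FD 4: (0,0) -> (-2.828,-2.828) [heading=225, draw]
    FD 2: (-2.828,-2.828) -> (-4.243,-4.243) [heading=225, draw]
    FD 2: (-4.243,-4.243) -> (-5.657,-5.657) [heading=225, draw]
    -- iteration 2/3 --
    FD 4: (-5.657,-5.657) -> (-8.485,-8.485) [heading=225, draw]
    FD 2: (-8.485,-8.485) -> (-9.899,-9.899) [heading=225, draw]
    FD 2: (-9.899,-9.899) -> (-11.314,-11.314) [heading=225, draw]
    -- iteration 3/3 --
    FD 4: (-11.314,-11.314) -> (-14.142,-14.142) [heading=225, draw]
    FD 2: (-14.142,-14.142) -> (-15.556,-15.556) [heading=225, draw]
    FD 2: (-15.556,-15.556) -> (-16.971,-16.971) [heading=225, draw]
  ]
  -- iteration 2/3 --
  PD: pen down
  PD: pen down
  RT 135: heading 225 -> 90
  REPEAT 3 [
    -- iteration 1/3 --
    FD 4: (-16.971,-16.971) -> (-16.971,-12.971) [heading=90, draw]
    FD 2: (-16.971,-12.971) -> (-16.971,-10.971) [heading=90, draw]
    FD 2: (-16.971,-10.971) -> (-16.971,-8.971) [heading=90, draw]
    -- iteration 2/3 --
    FD 4: (-16.971,-8.971) -> (-16.971,-4.971) [heading=90, draw]
    FD 2: (-16.971,-4.971) -> (-16.971,-2.971) [heading=90, draw]
    FD 2: (-16.971,-2.971) -> (-16.971,-0.971) [heading=90, draw]
    -- iteration 3/3 --
    FD 4: (-16.971,-0.971) -> (-16.971,3.029) [heading=90, draw]
    FD 2: (-16.971,3.029) -> (-16.971,5.029) [heading=90, draw]
    FD 2: (-16.971,5.029) -> (-16.971,7.029) [heading=90, draw]
  ]
  -- iteration 3/3 --
  PD: pen down
  PD: pen down
  RT 135: heading 90 -> 315
  REPEAT 3 [
    -- iteration 1/3 --
    FD 4: (-16.971,7.029) -> (-14.142,4.201) [heading=315, draw]
    FD 2: (-14.142,4.201) -> (-12.728,2.787) [heading=315, draw]
    FD 2: (-12.728,2.787) -> (-11.314,1.373) [heading=315, draw]
    -- iteration 2/3 --
    FD 4: (-11.314,1.373) -> (-8.485,-1.456) [heading=315, draw]
    FD 2: (-8.485,-1.456) -> (-7.071,-2.87) [heading=315, draw]
    FD 2: (-7.071,-2.87) -> (-5.657,-4.284) [heading=315, draw]
    -- iteration 3/3 --
    FD 4: (-5.657,-4.284) -> (-2.828,-7.113) [heading=315, draw]
    FD 2: (-2.828,-7.113) -> (-1.414,-8.527) [heading=315, draw]
    FD 2: (-1.414,-8.527) -> (0,-9.941) [heading=315, draw]
  ]
]
Final: pos=(0,-9.941), heading=315, 27 segment(s) drawn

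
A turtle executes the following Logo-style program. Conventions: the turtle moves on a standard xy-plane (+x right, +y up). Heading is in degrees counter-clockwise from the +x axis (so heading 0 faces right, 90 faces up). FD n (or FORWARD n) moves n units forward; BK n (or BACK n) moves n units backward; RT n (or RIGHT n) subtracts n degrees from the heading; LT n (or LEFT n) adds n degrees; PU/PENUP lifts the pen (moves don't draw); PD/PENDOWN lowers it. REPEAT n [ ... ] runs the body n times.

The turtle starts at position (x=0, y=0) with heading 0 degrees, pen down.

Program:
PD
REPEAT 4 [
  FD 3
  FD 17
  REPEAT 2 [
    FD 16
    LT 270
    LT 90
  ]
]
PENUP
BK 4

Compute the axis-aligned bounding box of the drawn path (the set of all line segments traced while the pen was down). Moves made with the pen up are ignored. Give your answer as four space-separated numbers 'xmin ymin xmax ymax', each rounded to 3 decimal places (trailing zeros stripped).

Answer: 0 0 208 0

Derivation:
Executing turtle program step by step:
Start: pos=(0,0), heading=0, pen down
PD: pen down
REPEAT 4 [
  -- iteration 1/4 --
  FD 3: (0,0) -> (3,0) [heading=0, draw]
  FD 17: (3,0) -> (20,0) [heading=0, draw]
  REPEAT 2 [
    -- iteration 1/2 --
    FD 16: (20,0) -> (36,0) [heading=0, draw]
    LT 270: heading 0 -> 270
    LT 90: heading 270 -> 0
    -- iteration 2/2 --
    FD 16: (36,0) -> (52,0) [heading=0, draw]
    LT 270: heading 0 -> 270
    LT 90: heading 270 -> 0
  ]
  -- iteration 2/4 --
  FD 3: (52,0) -> (55,0) [heading=0, draw]
  FD 17: (55,0) -> (72,0) [heading=0, draw]
  REPEAT 2 [
    -- iteration 1/2 --
    FD 16: (72,0) -> (88,0) [heading=0, draw]
    LT 270: heading 0 -> 270
    LT 90: heading 270 -> 0
    -- iteration 2/2 --
    FD 16: (88,0) -> (104,0) [heading=0, draw]
    LT 270: heading 0 -> 270
    LT 90: heading 270 -> 0
  ]
  -- iteration 3/4 --
  FD 3: (104,0) -> (107,0) [heading=0, draw]
  FD 17: (107,0) -> (124,0) [heading=0, draw]
  REPEAT 2 [
    -- iteration 1/2 --
    FD 16: (124,0) -> (140,0) [heading=0, draw]
    LT 270: heading 0 -> 270
    LT 90: heading 270 -> 0
    -- iteration 2/2 --
    FD 16: (140,0) -> (156,0) [heading=0, draw]
    LT 270: heading 0 -> 270
    LT 90: heading 270 -> 0
  ]
  -- iteration 4/4 --
  FD 3: (156,0) -> (159,0) [heading=0, draw]
  FD 17: (159,0) -> (176,0) [heading=0, draw]
  REPEAT 2 [
    -- iteration 1/2 --
    FD 16: (176,0) -> (192,0) [heading=0, draw]
    LT 270: heading 0 -> 270
    LT 90: heading 270 -> 0
    -- iteration 2/2 --
    FD 16: (192,0) -> (208,0) [heading=0, draw]
    LT 270: heading 0 -> 270
    LT 90: heading 270 -> 0
  ]
]
PU: pen up
BK 4: (208,0) -> (204,0) [heading=0, move]
Final: pos=(204,0), heading=0, 16 segment(s) drawn

Segment endpoints: x in {0, 3, 20, 36, 52, 55, 72, 88, 104, 107, 124, 140, 156, 159, 176, 192, 208}, y in {0, 0, 0, 0, 0, 0, 0, 0, 0, 0, 0, 0, 0, 0}
xmin=0, ymin=0, xmax=208, ymax=0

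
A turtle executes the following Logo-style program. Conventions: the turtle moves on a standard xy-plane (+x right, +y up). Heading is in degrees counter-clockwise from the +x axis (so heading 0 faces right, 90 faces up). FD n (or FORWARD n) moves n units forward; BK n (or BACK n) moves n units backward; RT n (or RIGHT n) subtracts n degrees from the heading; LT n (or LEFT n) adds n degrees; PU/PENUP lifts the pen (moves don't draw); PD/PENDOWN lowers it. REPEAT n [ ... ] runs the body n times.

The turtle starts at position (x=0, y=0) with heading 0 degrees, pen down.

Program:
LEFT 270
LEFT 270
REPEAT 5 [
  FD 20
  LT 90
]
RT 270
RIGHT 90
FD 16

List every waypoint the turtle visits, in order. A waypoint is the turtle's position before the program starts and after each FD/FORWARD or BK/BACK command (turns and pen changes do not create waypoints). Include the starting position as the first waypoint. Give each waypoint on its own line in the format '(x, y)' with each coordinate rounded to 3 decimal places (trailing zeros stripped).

Executing turtle program step by step:
Start: pos=(0,0), heading=0, pen down
LT 270: heading 0 -> 270
LT 270: heading 270 -> 180
REPEAT 5 [
  -- iteration 1/5 --
  FD 20: (0,0) -> (-20,0) [heading=180, draw]
  LT 90: heading 180 -> 270
  -- iteration 2/5 --
  FD 20: (-20,0) -> (-20,-20) [heading=270, draw]
  LT 90: heading 270 -> 0
  -- iteration 3/5 --
  FD 20: (-20,-20) -> (0,-20) [heading=0, draw]
  LT 90: heading 0 -> 90
  -- iteration 4/5 --
  FD 20: (0,-20) -> (0,0) [heading=90, draw]
  LT 90: heading 90 -> 180
  -- iteration 5/5 --
  FD 20: (0,0) -> (-20,0) [heading=180, draw]
  LT 90: heading 180 -> 270
]
RT 270: heading 270 -> 0
RT 90: heading 0 -> 270
FD 16: (-20,0) -> (-20,-16) [heading=270, draw]
Final: pos=(-20,-16), heading=270, 6 segment(s) drawn
Waypoints (7 total):
(0, 0)
(-20, 0)
(-20, -20)
(0, -20)
(0, 0)
(-20, 0)
(-20, -16)

Answer: (0, 0)
(-20, 0)
(-20, -20)
(0, -20)
(0, 0)
(-20, 0)
(-20, -16)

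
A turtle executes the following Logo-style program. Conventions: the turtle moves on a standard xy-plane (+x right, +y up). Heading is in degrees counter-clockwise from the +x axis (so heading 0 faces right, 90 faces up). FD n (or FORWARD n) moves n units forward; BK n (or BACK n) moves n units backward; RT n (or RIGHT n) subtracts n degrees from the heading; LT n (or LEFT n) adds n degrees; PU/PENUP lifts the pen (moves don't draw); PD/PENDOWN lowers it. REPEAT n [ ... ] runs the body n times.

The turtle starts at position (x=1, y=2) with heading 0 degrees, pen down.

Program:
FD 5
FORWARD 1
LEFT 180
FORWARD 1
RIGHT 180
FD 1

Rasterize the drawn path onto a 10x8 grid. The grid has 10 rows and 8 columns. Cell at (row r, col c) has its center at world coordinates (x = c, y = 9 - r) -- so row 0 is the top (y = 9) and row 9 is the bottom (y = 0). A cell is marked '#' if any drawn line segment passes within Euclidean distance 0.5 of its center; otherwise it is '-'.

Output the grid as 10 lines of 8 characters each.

Segment 0: (1,2) -> (6,2)
Segment 1: (6,2) -> (7,2)
Segment 2: (7,2) -> (6,2)
Segment 3: (6,2) -> (7,2)

Answer: --------
--------
--------
--------
--------
--------
--------
-#######
--------
--------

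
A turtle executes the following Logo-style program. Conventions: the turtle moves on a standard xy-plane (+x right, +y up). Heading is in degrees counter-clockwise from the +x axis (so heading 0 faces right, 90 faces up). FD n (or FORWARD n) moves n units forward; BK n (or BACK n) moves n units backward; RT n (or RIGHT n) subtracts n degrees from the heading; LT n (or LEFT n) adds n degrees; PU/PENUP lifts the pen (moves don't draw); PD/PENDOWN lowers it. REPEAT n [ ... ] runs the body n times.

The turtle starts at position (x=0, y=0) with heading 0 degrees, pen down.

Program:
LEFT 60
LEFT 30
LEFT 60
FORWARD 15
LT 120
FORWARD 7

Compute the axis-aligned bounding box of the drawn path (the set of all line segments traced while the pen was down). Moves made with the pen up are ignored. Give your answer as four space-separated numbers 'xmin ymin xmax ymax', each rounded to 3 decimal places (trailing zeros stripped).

Executing turtle program step by step:
Start: pos=(0,0), heading=0, pen down
LT 60: heading 0 -> 60
LT 30: heading 60 -> 90
LT 60: heading 90 -> 150
FD 15: (0,0) -> (-12.99,7.5) [heading=150, draw]
LT 120: heading 150 -> 270
FD 7: (-12.99,7.5) -> (-12.99,0.5) [heading=270, draw]
Final: pos=(-12.99,0.5), heading=270, 2 segment(s) drawn

Segment endpoints: x in {-12.99, -12.99, 0}, y in {0, 0.5, 7.5}
xmin=-12.99, ymin=0, xmax=0, ymax=7.5

Answer: -12.99 0 0 7.5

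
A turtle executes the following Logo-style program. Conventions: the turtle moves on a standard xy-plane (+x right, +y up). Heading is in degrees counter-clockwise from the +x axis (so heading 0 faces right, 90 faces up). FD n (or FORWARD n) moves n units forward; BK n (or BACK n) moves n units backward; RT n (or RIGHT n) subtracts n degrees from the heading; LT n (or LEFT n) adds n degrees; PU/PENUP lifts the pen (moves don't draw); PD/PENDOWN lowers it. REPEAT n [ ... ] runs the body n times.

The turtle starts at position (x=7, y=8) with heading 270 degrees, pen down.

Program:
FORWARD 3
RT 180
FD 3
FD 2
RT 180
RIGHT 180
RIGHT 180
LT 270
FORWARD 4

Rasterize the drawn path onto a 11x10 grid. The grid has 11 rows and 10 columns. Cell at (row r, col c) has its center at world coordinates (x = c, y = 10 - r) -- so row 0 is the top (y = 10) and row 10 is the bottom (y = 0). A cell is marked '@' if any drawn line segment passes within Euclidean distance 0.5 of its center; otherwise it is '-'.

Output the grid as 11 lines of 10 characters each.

Answer: ---@@@@@--
-------@--
-------@--
-------@--
-------@--
-------@--
----------
----------
----------
----------
----------

Derivation:
Segment 0: (7,8) -> (7,5)
Segment 1: (7,5) -> (7,8)
Segment 2: (7,8) -> (7,10)
Segment 3: (7,10) -> (3,10)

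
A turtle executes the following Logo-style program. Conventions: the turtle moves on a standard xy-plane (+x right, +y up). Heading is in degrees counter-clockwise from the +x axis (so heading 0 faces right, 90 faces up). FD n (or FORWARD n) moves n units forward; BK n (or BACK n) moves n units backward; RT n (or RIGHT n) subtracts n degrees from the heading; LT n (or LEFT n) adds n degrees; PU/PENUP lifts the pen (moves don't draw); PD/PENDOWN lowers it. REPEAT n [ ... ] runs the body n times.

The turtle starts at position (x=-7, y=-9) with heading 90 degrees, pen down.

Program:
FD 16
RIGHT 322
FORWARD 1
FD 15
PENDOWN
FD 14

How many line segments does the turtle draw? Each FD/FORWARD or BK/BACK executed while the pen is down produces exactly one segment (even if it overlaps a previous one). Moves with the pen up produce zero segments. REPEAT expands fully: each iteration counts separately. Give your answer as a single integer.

Answer: 4

Derivation:
Executing turtle program step by step:
Start: pos=(-7,-9), heading=90, pen down
FD 16: (-7,-9) -> (-7,7) [heading=90, draw]
RT 322: heading 90 -> 128
FD 1: (-7,7) -> (-7.616,7.788) [heading=128, draw]
FD 15: (-7.616,7.788) -> (-16.851,19.608) [heading=128, draw]
PD: pen down
FD 14: (-16.851,19.608) -> (-25.47,30.64) [heading=128, draw]
Final: pos=(-25.47,30.64), heading=128, 4 segment(s) drawn
Segments drawn: 4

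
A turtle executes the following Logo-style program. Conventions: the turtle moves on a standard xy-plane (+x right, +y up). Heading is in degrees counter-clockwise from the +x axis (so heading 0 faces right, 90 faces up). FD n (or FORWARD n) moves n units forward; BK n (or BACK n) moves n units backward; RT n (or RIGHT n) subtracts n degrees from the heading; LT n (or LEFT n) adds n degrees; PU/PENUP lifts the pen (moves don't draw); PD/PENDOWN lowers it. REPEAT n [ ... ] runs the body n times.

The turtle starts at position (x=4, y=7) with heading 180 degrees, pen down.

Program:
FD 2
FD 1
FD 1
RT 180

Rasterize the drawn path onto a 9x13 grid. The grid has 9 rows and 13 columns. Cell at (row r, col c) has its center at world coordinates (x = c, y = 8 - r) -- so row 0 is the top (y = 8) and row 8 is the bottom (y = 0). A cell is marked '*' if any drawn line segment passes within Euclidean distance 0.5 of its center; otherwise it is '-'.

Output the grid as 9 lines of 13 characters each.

Segment 0: (4,7) -> (2,7)
Segment 1: (2,7) -> (1,7)
Segment 2: (1,7) -> (0,7)

Answer: -------------
*****--------
-------------
-------------
-------------
-------------
-------------
-------------
-------------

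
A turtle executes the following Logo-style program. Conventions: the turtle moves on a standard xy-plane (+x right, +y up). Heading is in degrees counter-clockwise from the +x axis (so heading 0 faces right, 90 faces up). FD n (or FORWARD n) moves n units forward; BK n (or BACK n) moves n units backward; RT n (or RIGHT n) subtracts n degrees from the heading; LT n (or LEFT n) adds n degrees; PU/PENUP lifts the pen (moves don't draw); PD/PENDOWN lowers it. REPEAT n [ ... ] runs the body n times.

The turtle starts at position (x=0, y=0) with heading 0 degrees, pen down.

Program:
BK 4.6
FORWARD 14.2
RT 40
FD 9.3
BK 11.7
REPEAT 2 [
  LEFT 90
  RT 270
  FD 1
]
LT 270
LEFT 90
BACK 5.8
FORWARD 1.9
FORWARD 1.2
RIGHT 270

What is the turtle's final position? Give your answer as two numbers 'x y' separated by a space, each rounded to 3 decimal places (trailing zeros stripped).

Answer: 5.693 3.278

Derivation:
Executing turtle program step by step:
Start: pos=(0,0), heading=0, pen down
BK 4.6: (0,0) -> (-4.6,0) [heading=0, draw]
FD 14.2: (-4.6,0) -> (9.6,0) [heading=0, draw]
RT 40: heading 0 -> 320
FD 9.3: (9.6,0) -> (16.724,-5.978) [heading=320, draw]
BK 11.7: (16.724,-5.978) -> (7.761,1.543) [heading=320, draw]
REPEAT 2 [
  -- iteration 1/2 --
  LT 90: heading 320 -> 50
  RT 270: heading 50 -> 140
  FD 1: (7.761,1.543) -> (6.995,2.185) [heading=140, draw]
  -- iteration 2/2 --
  LT 90: heading 140 -> 230
  RT 270: heading 230 -> 320
  FD 1: (6.995,2.185) -> (7.761,1.543) [heading=320, draw]
]
LT 270: heading 320 -> 230
LT 90: heading 230 -> 320
BK 5.8: (7.761,1.543) -> (3.318,5.271) [heading=320, draw]
FD 1.9: (3.318,5.271) -> (4.774,4.05) [heading=320, draw]
FD 1.2: (4.774,4.05) -> (5.693,3.278) [heading=320, draw]
RT 270: heading 320 -> 50
Final: pos=(5.693,3.278), heading=50, 9 segment(s) drawn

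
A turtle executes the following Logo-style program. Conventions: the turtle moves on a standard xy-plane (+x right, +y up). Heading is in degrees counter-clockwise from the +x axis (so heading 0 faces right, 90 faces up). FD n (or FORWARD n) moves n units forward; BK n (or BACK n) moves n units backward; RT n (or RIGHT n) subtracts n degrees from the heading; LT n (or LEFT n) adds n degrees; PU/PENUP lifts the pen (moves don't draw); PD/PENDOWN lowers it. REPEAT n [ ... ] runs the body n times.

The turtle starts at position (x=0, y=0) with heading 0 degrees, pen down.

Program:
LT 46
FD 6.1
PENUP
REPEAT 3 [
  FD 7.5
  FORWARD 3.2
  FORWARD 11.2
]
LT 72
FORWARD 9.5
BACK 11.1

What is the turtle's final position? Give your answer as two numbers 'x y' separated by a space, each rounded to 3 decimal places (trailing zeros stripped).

Executing turtle program step by step:
Start: pos=(0,0), heading=0, pen down
LT 46: heading 0 -> 46
FD 6.1: (0,0) -> (4.237,4.388) [heading=46, draw]
PU: pen up
REPEAT 3 [
  -- iteration 1/3 --
  FD 7.5: (4.237,4.388) -> (9.447,9.783) [heading=46, move]
  FD 3.2: (9.447,9.783) -> (11.67,12.085) [heading=46, move]
  FD 11.2: (11.67,12.085) -> (19.45,20.142) [heading=46, move]
  -- iteration 2/3 --
  FD 7.5: (19.45,20.142) -> (24.66,25.537) [heading=46, move]
  FD 3.2: (24.66,25.537) -> (26.883,27.838) [heading=46, move]
  FD 11.2: (26.883,27.838) -> (34.663,35.895) [heading=46, move]
  -- iteration 3/3 --
  FD 7.5: (34.663,35.895) -> (39.873,41.29) [heading=46, move]
  FD 3.2: (39.873,41.29) -> (42.096,43.592) [heading=46, move]
  FD 11.2: (42.096,43.592) -> (49.876,51.649) [heading=46, move]
]
LT 72: heading 46 -> 118
FD 9.5: (49.876,51.649) -> (45.416,60.037) [heading=118, move]
BK 11.1: (45.416,60.037) -> (50.628,50.236) [heading=118, move]
Final: pos=(50.628,50.236), heading=118, 1 segment(s) drawn

Answer: 50.628 50.236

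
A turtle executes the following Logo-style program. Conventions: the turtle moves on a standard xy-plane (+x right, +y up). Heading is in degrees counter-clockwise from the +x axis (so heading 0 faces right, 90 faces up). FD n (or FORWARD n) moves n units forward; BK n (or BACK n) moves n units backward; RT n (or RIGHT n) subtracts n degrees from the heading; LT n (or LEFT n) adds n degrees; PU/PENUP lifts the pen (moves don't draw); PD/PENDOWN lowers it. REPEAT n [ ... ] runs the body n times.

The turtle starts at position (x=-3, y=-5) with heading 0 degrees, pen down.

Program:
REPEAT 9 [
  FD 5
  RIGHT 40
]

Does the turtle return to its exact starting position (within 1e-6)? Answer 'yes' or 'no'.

Executing turtle program step by step:
Start: pos=(-3,-5), heading=0, pen down
REPEAT 9 [
  -- iteration 1/9 --
  FD 5: (-3,-5) -> (2,-5) [heading=0, draw]
  RT 40: heading 0 -> 320
  -- iteration 2/9 --
  FD 5: (2,-5) -> (5.83,-8.214) [heading=320, draw]
  RT 40: heading 320 -> 280
  -- iteration 3/9 --
  FD 5: (5.83,-8.214) -> (6.698,-13.138) [heading=280, draw]
  RT 40: heading 280 -> 240
  -- iteration 4/9 --
  FD 5: (6.698,-13.138) -> (4.198,-17.468) [heading=240, draw]
  RT 40: heading 240 -> 200
  -- iteration 5/9 --
  FD 5: (4.198,-17.468) -> (-0.5,-19.178) [heading=200, draw]
  RT 40: heading 200 -> 160
  -- iteration 6/9 --
  FD 5: (-0.5,-19.178) -> (-5.198,-17.468) [heading=160, draw]
  RT 40: heading 160 -> 120
  -- iteration 7/9 --
  FD 5: (-5.198,-17.468) -> (-7.698,-13.138) [heading=120, draw]
  RT 40: heading 120 -> 80
  -- iteration 8/9 --
  FD 5: (-7.698,-13.138) -> (-6.83,-8.214) [heading=80, draw]
  RT 40: heading 80 -> 40
  -- iteration 9/9 --
  FD 5: (-6.83,-8.214) -> (-3,-5) [heading=40, draw]
  RT 40: heading 40 -> 0
]
Final: pos=(-3,-5), heading=0, 9 segment(s) drawn

Start position: (-3, -5)
Final position: (-3, -5)
Distance = 0; < 1e-6 -> CLOSED

Answer: yes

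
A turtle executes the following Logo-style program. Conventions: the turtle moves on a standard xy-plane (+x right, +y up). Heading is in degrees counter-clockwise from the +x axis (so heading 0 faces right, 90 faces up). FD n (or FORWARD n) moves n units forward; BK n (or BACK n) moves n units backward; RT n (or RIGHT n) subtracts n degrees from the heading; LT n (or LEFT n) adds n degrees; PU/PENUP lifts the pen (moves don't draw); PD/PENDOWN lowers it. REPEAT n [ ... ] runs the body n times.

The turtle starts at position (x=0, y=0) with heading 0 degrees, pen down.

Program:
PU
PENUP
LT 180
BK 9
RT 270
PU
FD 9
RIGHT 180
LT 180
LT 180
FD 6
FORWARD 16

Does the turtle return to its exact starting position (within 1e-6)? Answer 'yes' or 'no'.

Executing turtle program step by step:
Start: pos=(0,0), heading=0, pen down
PU: pen up
PU: pen up
LT 180: heading 0 -> 180
BK 9: (0,0) -> (9,0) [heading=180, move]
RT 270: heading 180 -> 270
PU: pen up
FD 9: (9,0) -> (9,-9) [heading=270, move]
RT 180: heading 270 -> 90
LT 180: heading 90 -> 270
LT 180: heading 270 -> 90
FD 6: (9,-9) -> (9,-3) [heading=90, move]
FD 16: (9,-3) -> (9,13) [heading=90, move]
Final: pos=(9,13), heading=90, 0 segment(s) drawn

Start position: (0, 0)
Final position: (9, 13)
Distance = 15.811; >= 1e-6 -> NOT closed

Answer: no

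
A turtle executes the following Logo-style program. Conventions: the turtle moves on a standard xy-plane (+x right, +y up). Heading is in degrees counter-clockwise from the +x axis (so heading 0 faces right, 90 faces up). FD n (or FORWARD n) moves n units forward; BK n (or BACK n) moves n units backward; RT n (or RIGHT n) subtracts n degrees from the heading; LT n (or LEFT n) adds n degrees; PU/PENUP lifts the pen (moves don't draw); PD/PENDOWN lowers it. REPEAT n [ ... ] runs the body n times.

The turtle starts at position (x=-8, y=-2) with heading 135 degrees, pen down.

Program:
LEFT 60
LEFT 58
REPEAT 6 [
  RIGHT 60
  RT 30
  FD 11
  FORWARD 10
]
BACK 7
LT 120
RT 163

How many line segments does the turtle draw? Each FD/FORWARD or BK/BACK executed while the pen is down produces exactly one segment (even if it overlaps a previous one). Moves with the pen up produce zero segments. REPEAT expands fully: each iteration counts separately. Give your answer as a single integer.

Executing turtle program step by step:
Start: pos=(-8,-2), heading=135, pen down
LT 60: heading 135 -> 195
LT 58: heading 195 -> 253
REPEAT 6 [
  -- iteration 1/6 --
  RT 60: heading 253 -> 193
  RT 30: heading 193 -> 163
  FD 11: (-8,-2) -> (-18.519,1.216) [heading=163, draw]
  FD 10: (-18.519,1.216) -> (-28.082,4.14) [heading=163, draw]
  -- iteration 2/6 --
  RT 60: heading 163 -> 103
  RT 30: heading 103 -> 73
  FD 11: (-28.082,4.14) -> (-24.866,14.659) [heading=73, draw]
  FD 10: (-24.866,14.659) -> (-21.943,24.222) [heading=73, draw]
  -- iteration 3/6 --
  RT 60: heading 73 -> 13
  RT 30: heading 13 -> 343
  FD 11: (-21.943,24.222) -> (-11.423,21.006) [heading=343, draw]
  FD 10: (-11.423,21.006) -> (-1.86,18.082) [heading=343, draw]
  -- iteration 4/6 --
  RT 60: heading 343 -> 283
  RT 30: heading 283 -> 253
  FD 11: (-1.86,18.082) -> (-5.076,7.563) [heading=253, draw]
  FD 10: (-5.076,7.563) -> (-8,-2) [heading=253, draw]
  -- iteration 5/6 --
  RT 60: heading 253 -> 193
  RT 30: heading 193 -> 163
  FD 11: (-8,-2) -> (-18.519,1.216) [heading=163, draw]
  FD 10: (-18.519,1.216) -> (-28.082,4.14) [heading=163, draw]
  -- iteration 6/6 --
  RT 60: heading 163 -> 103
  RT 30: heading 103 -> 73
  FD 11: (-28.082,4.14) -> (-24.866,14.659) [heading=73, draw]
  FD 10: (-24.866,14.659) -> (-21.943,24.222) [heading=73, draw]
]
BK 7: (-21.943,24.222) -> (-23.989,17.528) [heading=73, draw]
LT 120: heading 73 -> 193
RT 163: heading 193 -> 30
Final: pos=(-23.989,17.528), heading=30, 13 segment(s) drawn
Segments drawn: 13

Answer: 13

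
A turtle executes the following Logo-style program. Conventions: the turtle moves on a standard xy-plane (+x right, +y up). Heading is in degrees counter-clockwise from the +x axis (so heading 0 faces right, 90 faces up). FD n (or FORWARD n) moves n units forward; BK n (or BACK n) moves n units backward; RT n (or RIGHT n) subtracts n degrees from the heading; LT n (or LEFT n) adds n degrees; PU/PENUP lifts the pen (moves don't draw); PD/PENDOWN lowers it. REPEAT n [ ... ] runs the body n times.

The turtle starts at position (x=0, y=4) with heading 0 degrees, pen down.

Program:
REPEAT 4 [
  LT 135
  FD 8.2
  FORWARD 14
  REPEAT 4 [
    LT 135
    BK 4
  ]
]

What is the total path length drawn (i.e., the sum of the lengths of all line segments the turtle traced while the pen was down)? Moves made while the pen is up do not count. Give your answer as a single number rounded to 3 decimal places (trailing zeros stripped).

Answer: 152.8

Derivation:
Executing turtle program step by step:
Start: pos=(0,4), heading=0, pen down
REPEAT 4 [
  -- iteration 1/4 --
  LT 135: heading 0 -> 135
  FD 8.2: (0,4) -> (-5.798,9.798) [heading=135, draw]
  FD 14: (-5.798,9.798) -> (-15.698,19.698) [heading=135, draw]
  REPEAT 4 [
    -- iteration 1/4 --
    LT 135: heading 135 -> 270
    BK 4: (-15.698,19.698) -> (-15.698,23.698) [heading=270, draw]
    -- iteration 2/4 --
    LT 135: heading 270 -> 45
    BK 4: (-15.698,23.698) -> (-18.526,20.869) [heading=45, draw]
    -- iteration 3/4 --
    LT 135: heading 45 -> 180
    BK 4: (-18.526,20.869) -> (-14.526,20.869) [heading=180, draw]
    -- iteration 4/4 --
    LT 135: heading 180 -> 315
    BK 4: (-14.526,20.869) -> (-17.355,23.698) [heading=315, draw]
  ]
  -- iteration 2/4 --
  LT 135: heading 315 -> 90
  FD 8.2: (-17.355,23.698) -> (-17.355,31.898) [heading=90, draw]
  FD 14: (-17.355,31.898) -> (-17.355,45.898) [heading=90, draw]
  REPEAT 4 [
    -- iteration 1/4 --
    LT 135: heading 90 -> 225
    BK 4: (-17.355,45.898) -> (-14.526,48.726) [heading=225, draw]
    -- iteration 2/4 --
    LT 135: heading 225 -> 0
    BK 4: (-14.526,48.726) -> (-18.526,48.726) [heading=0, draw]
    -- iteration 3/4 --
    LT 135: heading 0 -> 135
    BK 4: (-18.526,48.726) -> (-15.698,45.898) [heading=135, draw]
    -- iteration 4/4 --
    LT 135: heading 135 -> 270
    BK 4: (-15.698,45.898) -> (-15.698,49.898) [heading=270, draw]
  ]
  -- iteration 3/4 --
  LT 135: heading 270 -> 45
  FD 8.2: (-15.698,49.898) -> (-9.899,55.696) [heading=45, draw]
  FD 14: (-9.899,55.696) -> (0,65.596) [heading=45, draw]
  REPEAT 4 [
    -- iteration 1/4 --
    LT 135: heading 45 -> 180
    BK 4: (0,65.596) -> (4,65.596) [heading=180, draw]
    -- iteration 2/4 --
    LT 135: heading 180 -> 315
    BK 4: (4,65.596) -> (1.172,68.424) [heading=315, draw]
    -- iteration 3/4 --
    LT 135: heading 315 -> 90
    BK 4: (1.172,68.424) -> (1.172,64.424) [heading=90, draw]
    -- iteration 4/4 --
    LT 135: heading 90 -> 225
    BK 4: (1.172,64.424) -> (4,67.252) [heading=225, draw]
  ]
  -- iteration 4/4 --
  LT 135: heading 225 -> 0
  FD 8.2: (4,67.252) -> (12.2,67.252) [heading=0, draw]
  FD 14: (12.2,67.252) -> (26.2,67.252) [heading=0, draw]
  REPEAT 4 [
    -- iteration 1/4 --
    LT 135: heading 0 -> 135
    BK 4: (26.2,67.252) -> (29.028,64.424) [heading=135, draw]
    -- iteration 2/4 --
    LT 135: heading 135 -> 270
    BK 4: (29.028,64.424) -> (29.028,68.424) [heading=270, draw]
    -- iteration 3/4 --
    LT 135: heading 270 -> 45
    BK 4: (29.028,68.424) -> (26.2,65.596) [heading=45, draw]
    -- iteration 4/4 --
    LT 135: heading 45 -> 180
    BK 4: (26.2,65.596) -> (30.2,65.596) [heading=180, draw]
  ]
]
Final: pos=(30.2,65.596), heading=180, 24 segment(s) drawn

Segment lengths:
  seg 1: (0,4) -> (-5.798,9.798), length = 8.2
  seg 2: (-5.798,9.798) -> (-15.698,19.698), length = 14
  seg 3: (-15.698,19.698) -> (-15.698,23.698), length = 4
  seg 4: (-15.698,23.698) -> (-18.526,20.869), length = 4
  seg 5: (-18.526,20.869) -> (-14.526,20.869), length = 4
  seg 6: (-14.526,20.869) -> (-17.355,23.698), length = 4
  seg 7: (-17.355,23.698) -> (-17.355,31.898), length = 8.2
  seg 8: (-17.355,31.898) -> (-17.355,45.898), length = 14
  seg 9: (-17.355,45.898) -> (-14.526,48.726), length = 4
  seg 10: (-14.526,48.726) -> (-18.526,48.726), length = 4
  seg 11: (-18.526,48.726) -> (-15.698,45.898), length = 4
  seg 12: (-15.698,45.898) -> (-15.698,49.898), length = 4
  seg 13: (-15.698,49.898) -> (-9.899,55.696), length = 8.2
  seg 14: (-9.899,55.696) -> (0,65.596), length = 14
  seg 15: (0,65.596) -> (4,65.596), length = 4
  seg 16: (4,65.596) -> (1.172,68.424), length = 4
  seg 17: (1.172,68.424) -> (1.172,64.424), length = 4
  seg 18: (1.172,64.424) -> (4,67.252), length = 4
  seg 19: (4,67.252) -> (12.2,67.252), length = 8.2
  seg 20: (12.2,67.252) -> (26.2,67.252), length = 14
  seg 21: (26.2,67.252) -> (29.028,64.424), length = 4
  seg 22: (29.028,64.424) -> (29.028,68.424), length = 4
  seg 23: (29.028,68.424) -> (26.2,65.596), length = 4
  seg 24: (26.2,65.596) -> (30.2,65.596), length = 4
Total = 152.8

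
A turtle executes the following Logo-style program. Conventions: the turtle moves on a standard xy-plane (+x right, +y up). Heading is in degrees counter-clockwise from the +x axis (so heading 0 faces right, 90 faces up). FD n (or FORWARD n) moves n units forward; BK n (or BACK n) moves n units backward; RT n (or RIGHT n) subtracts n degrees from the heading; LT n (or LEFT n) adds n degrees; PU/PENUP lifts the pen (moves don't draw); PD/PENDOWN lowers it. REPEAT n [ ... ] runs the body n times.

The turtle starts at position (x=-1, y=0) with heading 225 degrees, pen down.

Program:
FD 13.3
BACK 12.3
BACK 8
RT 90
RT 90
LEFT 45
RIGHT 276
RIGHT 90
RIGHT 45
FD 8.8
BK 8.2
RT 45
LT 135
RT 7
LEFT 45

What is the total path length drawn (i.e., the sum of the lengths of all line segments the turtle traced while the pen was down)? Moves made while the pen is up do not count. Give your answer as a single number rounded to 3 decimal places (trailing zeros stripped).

Answer: 50.6

Derivation:
Executing turtle program step by step:
Start: pos=(-1,0), heading=225, pen down
FD 13.3: (-1,0) -> (-10.405,-9.405) [heading=225, draw]
BK 12.3: (-10.405,-9.405) -> (-1.707,-0.707) [heading=225, draw]
BK 8: (-1.707,-0.707) -> (3.95,4.95) [heading=225, draw]
RT 90: heading 225 -> 135
RT 90: heading 135 -> 45
LT 45: heading 45 -> 90
RT 276: heading 90 -> 174
RT 90: heading 174 -> 84
RT 45: heading 84 -> 39
FD 8.8: (3.95,4.95) -> (10.789,10.488) [heading=39, draw]
BK 8.2: (10.789,10.488) -> (4.416,5.327) [heading=39, draw]
RT 45: heading 39 -> 354
LT 135: heading 354 -> 129
RT 7: heading 129 -> 122
LT 45: heading 122 -> 167
Final: pos=(4.416,5.327), heading=167, 5 segment(s) drawn

Segment lengths:
  seg 1: (-1,0) -> (-10.405,-9.405), length = 13.3
  seg 2: (-10.405,-9.405) -> (-1.707,-0.707), length = 12.3
  seg 3: (-1.707,-0.707) -> (3.95,4.95), length = 8
  seg 4: (3.95,4.95) -> (10.789,10.488), length = 8.8
  seg 5: (10.789,10.488) -> (4.416,5.327), length = 8.2
Total = 50.6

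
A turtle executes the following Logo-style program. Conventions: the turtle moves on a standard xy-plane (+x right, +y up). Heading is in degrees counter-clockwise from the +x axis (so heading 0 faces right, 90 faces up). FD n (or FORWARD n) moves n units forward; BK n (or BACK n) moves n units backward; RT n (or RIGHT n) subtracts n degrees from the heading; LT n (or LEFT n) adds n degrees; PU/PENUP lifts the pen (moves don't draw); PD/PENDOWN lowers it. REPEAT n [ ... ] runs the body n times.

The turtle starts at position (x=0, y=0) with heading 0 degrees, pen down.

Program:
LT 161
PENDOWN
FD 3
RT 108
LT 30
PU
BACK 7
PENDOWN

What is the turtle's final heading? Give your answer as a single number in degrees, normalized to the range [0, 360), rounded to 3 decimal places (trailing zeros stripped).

Executing turtle program step by step:
Start: pos=(0,0), heading=0, pen down
LT 161: heading 0 -> 161
PD: pen down
FD 3: (0,0) -> (-2.837,0.977) [heading=161, draw]
RT 108: heading 161 -> 53
LT 30: heading 53 -> 83
PU: pen up
BK 7: (-2.837,0.977) -> (-3.69,-5.971) [heading=83, move]
PD: pen down
Final: pos=(-3.69,-5.971), heading=83, 1 segment(s) drawn

Answer: 83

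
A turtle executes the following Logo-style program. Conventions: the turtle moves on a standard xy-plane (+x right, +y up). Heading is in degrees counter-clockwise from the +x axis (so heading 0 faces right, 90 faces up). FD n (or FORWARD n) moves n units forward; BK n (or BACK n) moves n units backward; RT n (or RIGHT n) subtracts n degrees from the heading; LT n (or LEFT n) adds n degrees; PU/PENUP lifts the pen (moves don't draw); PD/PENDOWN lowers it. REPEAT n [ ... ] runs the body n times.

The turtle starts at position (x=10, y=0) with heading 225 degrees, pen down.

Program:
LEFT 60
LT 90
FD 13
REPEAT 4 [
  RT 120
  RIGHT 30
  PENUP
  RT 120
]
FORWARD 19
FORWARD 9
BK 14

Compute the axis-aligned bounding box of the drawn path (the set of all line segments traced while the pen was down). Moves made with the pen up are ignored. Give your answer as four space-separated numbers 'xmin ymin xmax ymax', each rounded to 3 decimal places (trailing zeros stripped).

Answer: 10 0 22.557 3.365

Derivation:
Executing turtle program step by step:
Start: pos=(10,0), heading=225, pen down
LT 60: heading 225 -> 285
LT 90: heading 285 -> 15
FD 13: (10,0) -> (22.557,3.365) [heading=15, draw]
REPEAT 4 [
  -- iteration 1/4 --
  RT 120: heading 15 -> 255
  RT 30: heading 255 -> 225
  PU: pen up
  RT 120: heading 225 -> 105
  -- iteration 2/4 --
  RT 120: heading 105 -> 345
  RT 30: heading 345 -> 315
  PU: pen up
  RT 120: heading 315 -> 195
  -- iteration 3/4 --
  RT 120: heading 195 -> 75
  RT 30: heading 75 -> 45
  PU: pen up
  RT 120: heading 45 -> 285
  -- iteration 4/4 --
  RT 120: heading 285 -> 165
  RT 30: heading 165 -> 135
  PU: pen up
  RT 120: heading 135 -> 15
]
FD 19: (22.557,3.365) -> (40.91,8.282) [heading=15, move]
FD 9: (40.91,8.282) -> (49.603,10.612) [heading=15, move]
BK 14: (49.603,10.612) -> (36.08,6.988) [heading=15, move]
Final: pos=(36.08,6.988), heading=15, 1 segment(s) drawn

Segment endpoints: x in {10, 22.557}, y in {0, 3.365}
xmin=10, ymin=0, xmax=22.557, ymax=3.365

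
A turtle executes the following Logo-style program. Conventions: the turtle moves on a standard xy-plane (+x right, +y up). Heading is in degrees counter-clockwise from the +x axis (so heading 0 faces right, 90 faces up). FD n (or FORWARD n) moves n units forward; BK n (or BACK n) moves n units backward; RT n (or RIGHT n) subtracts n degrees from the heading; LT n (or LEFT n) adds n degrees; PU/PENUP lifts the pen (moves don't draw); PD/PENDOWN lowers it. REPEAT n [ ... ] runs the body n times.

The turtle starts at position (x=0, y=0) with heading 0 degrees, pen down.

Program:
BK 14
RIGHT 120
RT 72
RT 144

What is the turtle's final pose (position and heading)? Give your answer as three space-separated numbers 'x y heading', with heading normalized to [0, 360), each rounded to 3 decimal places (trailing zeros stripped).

Executing turtle program step by step:
Start: pos=(0,0), heading=0, pen down
BK 14: (0,0) -> (-14,0) [heading=0, draw]
RT 120: heading 0 -> 240
RT 72: heading 240 -> 168
RT 144: heading 168 -> 24
Final: pos=(-14,0), heading=24, 1 segment(s) drawn

Answer: -14 0 24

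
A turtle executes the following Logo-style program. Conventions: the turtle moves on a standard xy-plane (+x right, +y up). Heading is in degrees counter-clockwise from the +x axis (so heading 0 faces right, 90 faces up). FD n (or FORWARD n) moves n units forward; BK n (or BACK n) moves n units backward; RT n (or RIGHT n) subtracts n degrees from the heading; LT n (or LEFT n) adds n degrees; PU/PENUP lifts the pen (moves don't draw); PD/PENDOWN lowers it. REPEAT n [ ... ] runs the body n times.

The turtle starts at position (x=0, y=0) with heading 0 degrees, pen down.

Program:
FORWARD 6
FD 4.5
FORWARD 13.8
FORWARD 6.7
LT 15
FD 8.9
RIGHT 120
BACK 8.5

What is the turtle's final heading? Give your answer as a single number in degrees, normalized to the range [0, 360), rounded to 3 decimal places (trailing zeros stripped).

Executing turtle program step by step:
Start: pos=(0,0), heading=0, pen down
FD 6: (0,0) -> (6,0) [heading=0, draw]
FD 4.5: (6,0) -> (10.5,0) [heading=0, draw]
FD 13.8: (10.5,0) -> (24.3,0) [heading=0, draw]
FD 6.7: (24.3,0) -> (31,0) [heading=0, draw]
LT 15: heading 0 -> 15
FD 8.9: (31,0) -> (39.597,2.303) [heading=15, draw]
RT 120: heading 15 -> 255
BK 8.5: (39.597,2.303) -> (41.797,10.514) [heading=255, draw]
Final: pos=(41.797,10.514), heading=255, 6 segment(s) drawn

Answer: 255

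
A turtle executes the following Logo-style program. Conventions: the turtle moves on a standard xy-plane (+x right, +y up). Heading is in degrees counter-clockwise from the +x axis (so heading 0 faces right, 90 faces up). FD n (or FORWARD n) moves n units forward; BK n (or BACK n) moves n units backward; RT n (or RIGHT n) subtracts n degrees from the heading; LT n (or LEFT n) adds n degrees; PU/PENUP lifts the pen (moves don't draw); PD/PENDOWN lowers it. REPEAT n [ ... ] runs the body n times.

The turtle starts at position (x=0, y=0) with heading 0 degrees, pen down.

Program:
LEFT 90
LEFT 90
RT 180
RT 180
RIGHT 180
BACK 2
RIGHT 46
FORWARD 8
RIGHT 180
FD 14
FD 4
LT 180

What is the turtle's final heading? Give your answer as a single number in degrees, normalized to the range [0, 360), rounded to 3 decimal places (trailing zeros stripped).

Executing turtle program step by step:
Start: pos=(0,0), heading=0, pen down
LT 90: heading 0 -> 90
LT 90: heading 90 -> 180
RT 180: heading 180 -> 0
RT 180: heading 0 -> 180
RT 180: heading 180 -> 0
BK 2: (0,0) -> (-2,0) [heading=0, draw]
RT 46: heading 0 -> 314
FD 8: (-2,0) -> (3.557,-5.755) [heading=314, draw]
RT 180: heading 314 -> 134
FD 14: (3.557,-5.755) -> (-6.168,4.316) [heading=134, draw]
FD 4: (-6.168,4.316) -> (-8.947,7.193) [heading=134, draw]
LT 180: heading 134 -> 314
Final: pos=(-8.947,7.193), heading=314, 4 segment(s) drawn

Answer: 314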